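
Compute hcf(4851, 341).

4851 = 3² · 7² · 11
341 = 11 · 31
Common: 11 = 11

11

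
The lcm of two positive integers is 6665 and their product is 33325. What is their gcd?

5

From gcd × lcm = pq: gcd = 33325 / 6665 = 5.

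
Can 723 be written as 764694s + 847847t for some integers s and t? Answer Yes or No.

No

By Bézout, 764694s + 847847t = 723 has integer solutions iff gcd(764694, 847847) | 723.
Euclid: 847847 = 1·764694 + 83153; 764694 = 9·83153 + 16317; 83153 = 5·16317 + 1568; 16317 = 10·1568 + 637; 1568 = 2·637 + 294; 637 = 2·294 + 49; 294 = 6·49 + 0. gcd = 49; 723 mod 49 = 37. No.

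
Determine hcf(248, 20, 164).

248 = 2³ · 31; 20 = 2² · 5; 164 = 2² · 41
gcd takes min exponent of each prime: 2² = 4

4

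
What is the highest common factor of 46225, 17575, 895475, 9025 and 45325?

25

gcd(46225, 17575): 46225 = 2·17575 + 11075; 17575 = 1·11075 + 6500; 11075 = 1·6500 + 4575; 6500 = 1·4575 + 1925; 4575 = 2·1925 + 725; 1925 = 2·725 + 475; 725 = 1·475 + 250; 475 = 1·250 + 225; 250 = 1·225 + 25; 225 = 9·25 + 0 → 25
gcd(25, 895475): 895475 = 35819·25 + 0 → 25
gcd(25, 9025): 9025 = 361·25 + 0 → 25
gcd(25, 45325): 45325 = 1813·25 + 0 → 25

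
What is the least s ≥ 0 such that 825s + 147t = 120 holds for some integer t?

Reduce mod 147: 825s ≡ 120 (mod 147). With g = gcd(825, 147) = 3 dividing 120, divide through: 275s ≡ 40 (mod 49).
Since gcd(275, 49) = 1, s ≡ 40·(275)⁻¹ ≡ 34 (mod 49). Smallest non-negative: 34.

34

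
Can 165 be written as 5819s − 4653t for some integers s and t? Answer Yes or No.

Yes

By Bézout, 5819s − 4653t = 165 has integer solutions iff gcd(5819, 4653) | 165.
Euclid: 5819 = 1·4653 + 1166; 4653 = 3·1166 + 1155; 1166 = 1·1155 + 11; 1155 = 105·11 + 0. gcd = 11; 165 mod 11 = 0. Yes.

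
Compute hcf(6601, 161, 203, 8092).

6601 = 7 · 23 · 41; 161 = 7 · 23; 203 = 7 · 29; 8092 = 2² · 7 · 17²
gcd takes min exponent of each prime: 7 = 7

7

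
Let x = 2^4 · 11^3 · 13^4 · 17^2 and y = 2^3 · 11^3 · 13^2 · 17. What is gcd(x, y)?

min exponent per shared prime: 2^3 · 11^3 · 13^2 · 17 = 30591704

30591704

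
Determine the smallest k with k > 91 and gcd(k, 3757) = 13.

104

gcd(k, 3757) = 13 forces 13 | k; write k = 13s. Then gcd(13s, 13·289) = 13·gcd(s, 289), so need gcd(s, 289) = 1.
13s > 91 gives s ≥ 8. The least s ≥ 8 coprime to 289 is 8, so k = 13·8 = 104.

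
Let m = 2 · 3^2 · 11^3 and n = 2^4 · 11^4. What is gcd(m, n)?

min exponent per shared prime: 2 · 11^3 = 2662

2662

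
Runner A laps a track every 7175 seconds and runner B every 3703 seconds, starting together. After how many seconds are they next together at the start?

gcd first: 7175 = 1·3703 + 3472; 3703 = 1·3472 + 231; 3472 = 15·231 + 7; 231 = 33·7 + 0 → gcd = 7
lcm = 7175·3703/gcd = 26569025/7 = 3795575

3795575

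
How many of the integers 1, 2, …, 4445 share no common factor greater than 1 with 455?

455 = 5·7·13. Inclusion–exclusion on these primes:
4445 − ⌊4445/5⌋ − ⌊4445/7⌋ − ⌊4445/13⌋ + ⌊4445/35⌋ + ⌊4445/65⌋ + ⌊4445/91⌋ − ⌊4445/455⌋ = 2814

2814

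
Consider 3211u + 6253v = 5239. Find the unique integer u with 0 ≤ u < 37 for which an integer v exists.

gcd(3211, 6253) = 169 (Euclid: 6253 = 1·3211 + 3042; 3211 = 1·3042 + 169; 3042 = 18·169 + 0), and 169 | 5239.
Extended Euclid: 3211·(2) + 6253·(-1) = 169. Scale by 31: u₀ = 62.
General solution u = u₀ + 37t; reducing mod 37 gives u = 25 (and v = -12).

25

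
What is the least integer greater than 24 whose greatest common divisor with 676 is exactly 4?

28

Multiples of 4 above 24: 4·7, 4·8, … . Need the cofactor coprime to 676/4 = 169.
Checking s = 7, 8, … the first with gcd(s, 169) = 1 is s = 7, giving 28.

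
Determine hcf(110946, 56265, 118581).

gcd(110946, 56265): 110946 = 1·56265 + 54681; 56265 = 1·54681 + 1584; 54681 = 34·1584 + 825; 1584 = 1·825 + 759; 825 = 1·759 + 66; 759 = 11·66 + 33; 66 = 2·33 + 0 → 33
gcd(33, 118581): 118581 = 3593·33 + 12; 33 = 2·12 + 9; 12 = 1·9 + 3; 9 = 3·3 + 0 → 3

3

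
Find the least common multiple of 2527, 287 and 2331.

34501131

2527 = 7 · 19²; 287 = 7 · 41; 2331 = 3² · 7 · 37
lcm takes max exponent of each prime: 3² · 7 · 19² · 37 · 41 = 34501131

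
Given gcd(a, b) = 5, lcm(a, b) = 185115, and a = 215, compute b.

a·b = gcd·lcm = 5·185115 = 925575, so b = 925575/215 = 4305.

4305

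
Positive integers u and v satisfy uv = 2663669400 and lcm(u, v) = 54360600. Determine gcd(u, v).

From gcd × lcm = uv: gcd = 2663669400 / 54360600 = 49.

49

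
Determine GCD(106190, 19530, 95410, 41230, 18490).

gcd(106190, 19530): 106190 = 5·19530 + 8540; 19530 = 2·8540 + 2450; 8540 = 3·2450 + 1190; 2450 = 2·1190 + 70; 1190 = 17·70 + 0 → 70
gcd(70, 95410): 95410 = 1363·70 + 0 → 70
gcd(70, 41230): 41230 = 589·70 + 0 → 70
gcd(70, 18490): 18490 = 264·70 + 10; 70 = 7·10 + 0 → 10

10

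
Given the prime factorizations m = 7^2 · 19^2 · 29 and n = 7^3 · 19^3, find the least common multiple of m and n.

68226473

max exponent per prime: 7^3 · 19^3 · 29 = 68226473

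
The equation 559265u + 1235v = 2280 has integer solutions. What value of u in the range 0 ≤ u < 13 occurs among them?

Reduce mod 1235: 559265u ≡ 2280 (mod 1235). With g = gcd(559265, 1235) = 95 dividing 2280, divide through: 5887u ≡ 24 (mod 13).
Since gcd(5887, 13) = 1, u ≡ 24·(5887)⁻¹ ≡ 1 (mod 13). Smallest non-negative: 1.

1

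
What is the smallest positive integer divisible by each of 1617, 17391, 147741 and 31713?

118268591133

1617 = 3 · 7² · 11; 17391 = 3 · 11 · 17 · 31; 147741 = 3 · 11³ · 37; 31713 = 3 · 11 · 31²
lcm takes max exponent of each prime: 3 · 7² · 11³ · 17 · 31² · 37 = 118268591133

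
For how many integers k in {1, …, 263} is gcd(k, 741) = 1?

154

741 = 3·13·19. Inclusion–exclusion on these primes:
263 − ⌊263/3⌋ − ⌊263/13⌋ − ⌊263/19⌋ + ⌊263/39⌋ + ⌊263/57⌋ + ⌊263/247⌋ − ⌊263/741⌋ = 154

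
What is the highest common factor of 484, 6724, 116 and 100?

4

gcd(484, 6724): 6724 = 13·484 + 432; 484 = 1·432 + 52; 432 = 8·52 + 16; 52 = 3·16 + 4; 16 = 4·4 + 0 → 4
gcd(4, 116): 116 = 29·4 + 0 → 4
gcd(4, 100): 100 = 25·4 + 0 → 4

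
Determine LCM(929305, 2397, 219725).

lcm(929305, 2397) = 929305·2397/gcd = 2227544085/17 = 131032005
lcm(131032005, 219725) = 131032005·219725/gcd = 28791007298625/3995 = 7206760275

7206760275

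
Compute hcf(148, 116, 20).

4

gcd(148, 116): 148 = 1·116 + 32; 116 = 3·32 + 20; 32 = 1·20 + 12; 20 = 1·12 + 8; 12 = 1·8 + 4; 8 = 2·4 + 0 → 4
gcd(4, 20): 20 = 5·4 + 0 → 4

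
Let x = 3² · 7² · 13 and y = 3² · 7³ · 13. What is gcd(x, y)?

min exponent per shared prime: 3² · 7² · 13 = 5733

5733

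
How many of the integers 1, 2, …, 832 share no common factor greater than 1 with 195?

195 = 3·5·13. Inclusion–exclusion on these primes:
832 − ⌊832/3⌋ − ⌊832/5⌋ − ⌊832/13⌋ + ⌊832/15⌋ + ⌊832/39⌋ + ⌊832/65⌋ − ⌊832/195⌋ = 409

409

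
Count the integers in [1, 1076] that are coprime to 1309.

Prime factors of 1309: 7, 11, 17. Count integers ≤ 1076 divisible by none of them.
By inclusion–exclusion: 1076 − ⌊1076/7⌋ − ⌊1076/11⌋ − ⌊1076/17⌋ + ⌊1076/77⌋ + ⌊1076/119⌋ + ⌊1076/187⌋ − ⌊1076/1309⌋ = 790.

790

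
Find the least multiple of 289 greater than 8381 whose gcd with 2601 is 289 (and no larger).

2601 = 289·9. Any t with gcd(t, 2601) = 289 is a multiple of 289, say 289s, with s coprime to 9.
Need s > 8381/289, so s ≥ 30. First s ≥ 30 with gcd(s, 9) = 1 is s = 31. Thus t = 289·31 = 8959.

8959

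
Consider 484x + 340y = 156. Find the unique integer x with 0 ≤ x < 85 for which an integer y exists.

Reduce mod 340: 484x ≡ 156 (mod 340). With g = gcd(484, 340) = 4 dividing 156, divide through: 121x ≡ 39 (mod 85).
Since gcd(121, 85) = 1, x ≡ 39·(121)⁻¹ ≡ 79 (mod 85). Smallest non-negative: 79.

79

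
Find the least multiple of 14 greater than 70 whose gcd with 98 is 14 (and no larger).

84

Multiples of 14 above 70: 14·6, 14·7, … . Need the cofactor coprime to 98/14 = 7.
Checking s = 6, 7, … the first with gcd(s, 7) = 1 is s = 6, giving 84.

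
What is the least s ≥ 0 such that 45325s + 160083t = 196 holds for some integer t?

gcd(45325, 160083) = 49 (Euclid: 160083 = 3·45325 + 24108; 45325 = 1·24108 + 21217; 24108 = 1·21217 + 2891; 21217 = 7·2891 + 980; 2891 = 2·980 + 931; 980 = 1·931 + 49; 931 = 19·49 + 0), and 49 | 196.
Extended Euclid: 45325·(166) + 160083·(-47) = 49. Scale by 4: s₀ = 664.
General solution s = s₀ + 3267k; reducing mod 3267 gives s = 664 (and t = -188).

664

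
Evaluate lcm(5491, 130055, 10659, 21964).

4961338140

5491 = 17² · 19; 130055 = 5 · 19 · 37²; 10659 = 3 · 11 · 17 · 19; 21964 = 2² · 17² · 19
lcm takes max exponent of each prime: 2² · 3 · 5 · 11 · 17² · 19 · 37² = 4961338140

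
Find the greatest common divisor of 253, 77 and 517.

11

gcd(253, 77): 253 = 3·77 + 22; 77 = 3·22 + 11; 22 = 2·11 + 0 → 11
gcd(11, 517): 517 = 47·11 + 0 → 11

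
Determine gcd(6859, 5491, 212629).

gcd(6859, 5491): 6859 = 1·5491 + 1368; 5491 = 4·1368 + 19; 1368 = 72·19 + 0 → 19
gcd(19, 212629): 212629 = 11191·19 + 0 → 19

19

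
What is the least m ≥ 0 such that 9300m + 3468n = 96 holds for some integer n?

113

gcd(9300, 3468) = 12 (Euclid: 9300 = 2·3468 + 2364; 3468 = 1·2364 + 1104; 2364 = 2·1104 + 156; 1104 = 7·156 + 12; 156 = 13·12 + 0), and 12 | 96.
Extended Euclid: 9300·(-22) + 3468·(59) = 12. Scale by 8: m₀ = -176.
General solution m = m₀ + 289t; reducing mod 289 gives m = 113 (and n = -303).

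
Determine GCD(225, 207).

225 = 3² · 5²
207 = 3² · 23
Common: 3² = 9

9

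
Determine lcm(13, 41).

13 = 13; 41 = 41
max exponents: 13 · 41 = 533

533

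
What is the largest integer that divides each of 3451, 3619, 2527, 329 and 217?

gcd(3451, 3619): 3619 = 1·3451 + 168; 3451 = 20·168 + 91; 168 = 1·91 + 77; 91 = 1·77 + 14; 77 = 5·14 + 7; 14 = 2·7 + 0 → 7
gcd(7, 2527): 2527 = 361·7 + 0 → 7
gcd(7, 329): 329 = 47·7 + 0 → 7
gcd(7, 217): 217 = 31·7 + 0 → 7

7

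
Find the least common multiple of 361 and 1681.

361 = 19²; 1681 = 41²
max exponents: 19² · 41² = 606841

606841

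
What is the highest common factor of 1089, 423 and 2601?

9

gcd(1089, 423): 1089 = 2·423 + 243; 423 = 1·243 + 180; 243 = 1·180 + 63; 180 = 2·63 + 54; 63 = 1·54 + 9; 54 = 6·9 + 0 → 9
gcd(9, 2601): 2601 = 289·9 + 0 → 9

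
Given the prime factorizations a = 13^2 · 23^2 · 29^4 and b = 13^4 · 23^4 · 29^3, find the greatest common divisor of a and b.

min exponent per shared prime: 13^2 · 23^2 · 29^3 = 2180400989

2180400989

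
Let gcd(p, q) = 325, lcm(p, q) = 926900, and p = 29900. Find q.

p·q = gcd·lcm = 325·926900 = 301242500, so q = 301242500/29900 = 10075.

10075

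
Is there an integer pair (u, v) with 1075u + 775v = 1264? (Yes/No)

No

By Bézout, 1075u + 775v = 1264 has integer solutions iff gcd(1075, 775) | 1264.
Euclid: 1075 = 1·775 + 300; 775 = 2·300 + 175; 300 = 1·175 + 125; 175 = 1·125 + 50; 125 = 2·50 + 25; 50 = 2·25 + 0. gcd = 25; 1264 mod 25 = 14. No.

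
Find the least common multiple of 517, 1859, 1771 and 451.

517 = 11 · 47; 1859 = 11 · 13²; 1771 = 7 · 11 · 23; 451 = 11 · 41
lcm takes max exponent of each prime: 7 · 11 · 13² · 23 · 41 · 47 = 576749173

576749173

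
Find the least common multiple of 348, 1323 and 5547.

348 = 2² · 3 · 29; 1323 = 3³ · 7²; 5547 = 3 · 43²
lcm takes max exponent of each prime: 2² · 3³ · 7² · 29 · 43² = 283762332

283762332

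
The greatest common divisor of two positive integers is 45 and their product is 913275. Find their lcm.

20295

For any two positive integers, gcd × lcm equals their product. Hence lcm = 913275 / 45 = 20295.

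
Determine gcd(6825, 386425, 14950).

6825 = 3 · 5² · 7 · 13; 386425 = 5² · 13 · 29 · 41; 14950 = 2 · 5² · 13 · 23
gcd takes min exponent of each prime: 5² · 13 = 325

325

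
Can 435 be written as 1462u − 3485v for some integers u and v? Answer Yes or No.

No

gcd(1462, 3485): 3485 = 2·1462 + 561; 1462 = 2·561 + 340; 561 = 1·340 + 221; 340 = 1·221 + 119; 221 = 1·119 + 102; 119 = 1·102 + 17; 102 = 6·17 + 0 → 17
17 does not divide 435, so a solution does not exist.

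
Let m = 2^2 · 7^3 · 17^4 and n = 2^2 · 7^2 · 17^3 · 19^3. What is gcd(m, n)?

962948

min exponent per shared prime: 2^2 · 7^2 · 17^3 = 962948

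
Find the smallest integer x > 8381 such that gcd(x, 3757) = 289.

Multiples of 289 above 8381: 289·30, 289·31, … . Need the cofactor coprime to 3757/289 = 13.
Checking s = 30, 31, … the first with gcd(s, 13) = 1 is s = 30, giving 8670.

8670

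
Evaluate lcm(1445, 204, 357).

121380

1445 = 5 · 17²; 204 = 2² · 3 · 17; 357 = 3 · 7 · 17
lcm takes max exponent of each prime: 2² · 3 · 5 · 7 · 17² = 121380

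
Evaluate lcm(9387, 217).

290997

gcd first: 9387 = 43·217 + 56; 217 = 3·56 + 49; 56 = 1·49 + 7; 49 = 7·7 + 0 → gcd = 7
lcm = 9387·217/gcd = 2036979/7 = 290997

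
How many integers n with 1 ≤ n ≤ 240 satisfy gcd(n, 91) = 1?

190

91 = 7·13. Inclusion–exclusion on these primes:
240 − ⌊240/7⌋ − ⌊240/13⌋ + ⌊240/91⌋ = 190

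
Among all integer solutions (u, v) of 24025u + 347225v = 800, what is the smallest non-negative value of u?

5810

Euclid: 347225 = 14·24025 + 10875; 24025 = 2·10875 + 2275; 10875 = 4·2275 + 1775; 2275 = 1·1775 + 500; 1775 = 3·500 + 275; 500 = 1·275 + 225; 275 = 1·225 + 50; 225 = 4·50 + 25; 50 = 2·25 + 0 → gcd = 25; 800 = 25·32.
Back-substitution yields 24025·(6258) + 347225·(-433) = 25, so one solution is u = 6258·32 = 200256, v = -433·32 = -13856.
Solutions in u differ by 347225/25 = 13889; the one in [0, 13889) is 200256 mod 13889 = 5810.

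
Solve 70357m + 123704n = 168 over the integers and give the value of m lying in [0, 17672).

480

Euclid: 123704 = 1·70357 + 53347; 70357 = 1·53347 + 17010; 53347 = 3·17010 + 2317; 17010 = 7·2317 + 791; 2317 = 2·791 + 735; 791 = 1·735 + 56; 735 = 13·56 + 7; 56 = 8·7 + 0 → gcd = 7; 168 = 7·24.
Back-substitution yields 70357·(-2189) + 123704·(1245) = 7, so one solution is m = -2189·24 = -52536, n = 1245·24 = 29880.
Solutions in m differ by 123704/7 = 17672; the one in [0, 17672) is -52536 mod 17672 = 480.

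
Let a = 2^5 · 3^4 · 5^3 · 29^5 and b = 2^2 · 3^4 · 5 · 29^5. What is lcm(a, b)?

6645612276000

max exponent per prime: 2^5 · 3^4 · 5^3 · 29^5 = 6645612276000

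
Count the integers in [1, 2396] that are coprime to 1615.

1615 = 5·17·19. Inclusion–exclusion on these primes:
2396 − ⌊2396/5⌋ − ⌊2396/17⌋ − ⌊2396/19⌋ + ⌊2396/85⌋ + ⌊2396/95⌋ + ⌊2396/323⌋ − ⌊2396/1615⌋ = 1710

1710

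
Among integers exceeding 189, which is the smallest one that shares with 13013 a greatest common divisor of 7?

196

13013 = 7·1859. Any k with gcd(k, 13013) = 7 is a multiple of 7, say 7s, with s coprime to 1859.
Need s > 189/7, so s ≥ 28. First s ≥ 28 with gcd(s, 1859) = 1 is s = 28. Thus k = 7·28 = 196.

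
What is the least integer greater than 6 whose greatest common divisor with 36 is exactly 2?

gcd(m, 36) = 2 forces 2 | m; write m = 2s. Then gcd(2s, 2·18) = 2·gcd(s, 18), so need gcd(s, 18) = 1.
2s > 6 gives s ≥ 4. The least s ≥ 4 coprime to 18 is 5, so m = 2·5 = 10.

10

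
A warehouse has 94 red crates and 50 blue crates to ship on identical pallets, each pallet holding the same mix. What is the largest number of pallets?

94 = 2 · 47
50 = 2 · 5²
Common: 2 = 2

2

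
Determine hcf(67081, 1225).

67081 = 7² · 37²
1225 = 5² · 7²
Common: 7² = 49

49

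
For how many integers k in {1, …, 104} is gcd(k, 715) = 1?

715 = 5·11·13. Inclusion–exclusion on these primes:
104 − ⌊104/5⌋ − ⌊104/11⌋ − ⌊104/13⌋ + ⌊104/55⌋ + ⌊104/65⌋ + ⌊104/143⌋ − ⌊104/715⌋ = 69

69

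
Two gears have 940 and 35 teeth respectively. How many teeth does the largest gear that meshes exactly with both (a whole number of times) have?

5

940 = 2² · 5 · 47
35 = 5 · 7
Common: 5 = 5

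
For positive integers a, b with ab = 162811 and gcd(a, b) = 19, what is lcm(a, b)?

8569

gcd·lcm = product, so lcm = 162811/19 = 8569.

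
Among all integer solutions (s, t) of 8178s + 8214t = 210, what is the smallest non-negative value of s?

1135

Reduce mod 8214: 8178s ≡ 210 (mod 8214). With g = gcd(8178, 8214) = 6 dividing 210, divide through: 1363s ≡ 35 (mod 1369).
Since gcd(1363, 1369) = 1, s ≡ 35·(1363)⁻¹ ≡ 1135 (mod 1369). Smallest non-negative: 1135.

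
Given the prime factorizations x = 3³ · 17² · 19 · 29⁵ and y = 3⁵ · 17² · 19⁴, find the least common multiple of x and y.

max exponent per prime: 3⁵ · 17² · 19⁴ · 29⁵ = 187719120010914183

187719120010914183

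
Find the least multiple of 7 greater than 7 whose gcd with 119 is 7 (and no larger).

Multiples of 7 above 7: 7·2, 7·3, … . Need the cofactor coprime to 119/7 = 17.
Checking s = 2, 3, … the first with gcd(s, 17) = 1 is s = 2, giving 14.

14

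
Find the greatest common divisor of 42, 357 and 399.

21

gcd(42, 357): 357 = 8·42 + 21; 42 = 2·21 + 0 → 21
gcd(21, 399): 399 = 19·21 + 0 → 21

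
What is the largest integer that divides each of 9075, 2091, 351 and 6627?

gcd(9075, 2091): 9075 = 4·2091 + 711; 2091 = 2·711 + 669; 711 = 1·669 + 42; 669 = 15·42 + 39; 42 = 1·39 + 3; 39 = 13·3 + 0 → 3
gcd(3, 351): 351 = 117·3 + 0 → 3
gcd(3, 6627): 6627 = 2209·3 + 0 → 3

3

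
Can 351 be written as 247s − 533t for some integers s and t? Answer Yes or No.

Yes

By Bézout, 247s − 533t = 351 has integer solutions iff gcd(247, 533) | 351.
Euclid: 533 = 2·247 + 39; 247 = 6·39 + 13; 39 = 3·13 + 0. gcd = 13; 351 mod 13 = 0. Yes.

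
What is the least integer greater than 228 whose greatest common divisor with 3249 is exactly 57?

285

3249 = 57·57. Any m with gcd(m, 3249) = 57 is a multiple of 57, say 57s, with s coprime to 57.
Need s > 228/57, so s ≥ 5. First s ≥ 5 with gcd(s, 57) = 1 is s = 5. Thus m = 57·5 = 285.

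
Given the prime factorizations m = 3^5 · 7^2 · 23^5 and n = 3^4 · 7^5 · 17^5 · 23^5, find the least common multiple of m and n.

37323319338844842051

max exponent per prime: 3^5 · 7^5 · 17^5 · 23^5 = 37323319338844842051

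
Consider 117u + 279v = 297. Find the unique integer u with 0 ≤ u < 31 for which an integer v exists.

Euclid: 279 = 2·117 + 45; 117 = 2·45 + 27; 45 = 1·27 + 18; 27 = 1·18 + 9; 18 = 2·9 + 0 → gcd = 9; 297 = 9·33.
Back-substitution yields 117·(12) + 279·(-5) = 9, so one solution is u = 12·33 = 396, v = -5·33 = -165.
Solutions in u differ by 279/9 = 31; the one in [0, 31) is 396 mod 31 = 24.

24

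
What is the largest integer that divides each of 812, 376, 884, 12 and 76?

gcd(812, 376): 812 = 2·376 + 60; 376 = 6·60 + 16; 60 = 3·16 + 12; 16 = 1·12 + 4; 12 = 3·4 + 0 → 4
gcd(4, 884): 884 = 221·4 + 0 → 4
gcd(4, 12): 12 = 3·4 + 0 → 4
gcd(4, 76): 76 = 19·4 + 0 → 4

4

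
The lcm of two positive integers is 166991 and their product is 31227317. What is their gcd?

gcd·lcm = product, so gcd = 31227317/166991 = 187.

187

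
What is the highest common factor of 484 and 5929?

484 = 2² · 11²
5929 = 7² · 11²
Common: 11² = 121

121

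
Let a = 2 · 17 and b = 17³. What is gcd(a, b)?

17

min exponent per shared prime: 17 = 17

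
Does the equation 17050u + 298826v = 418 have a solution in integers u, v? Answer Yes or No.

gcd(17050, 298826): 298826 = 17·17050 + 8976; 17050 = 1·8976 + 8074; 8976 = 1·8074 + 902; 8074 = 8·902 + 858; 902 = 1·858 + 44; 858 = 19·44 + 22; 44 = 2·22 + 0 → 22
22 divides 418, so a solution exists.

Yes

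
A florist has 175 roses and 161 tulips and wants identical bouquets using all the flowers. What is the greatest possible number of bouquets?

Euclid: 175 = 1·161 + 14; 161 = 11·14 + 7; 14 = 2·7 + 0. Last nonzero remainder: 7.

7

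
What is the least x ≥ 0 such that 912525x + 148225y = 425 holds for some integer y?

Euclid: 912525 = 6·148225 + 23175; 148225 = 6·23175 + 9175; 23175 = 2·9175 + 4825; 9175 = 1·4825 + 4350; 4825 = 1·4350 + 475; 4350 = 9·475 + 75; 475 = 6·75 + 25; 75 = 3·25 + 0 → gcd = 25; 425 = 25·17.
Back-substitution yields 912525·(1874) + 148225·(-11537) = 25, so one solution is x = 1874·17 = 31858, y = -11537·17 = -196129.
Solutions in x differ by 148225/25 = 5929; the one in [0, 5929) is 31858 mod 5929 = 2213.

2213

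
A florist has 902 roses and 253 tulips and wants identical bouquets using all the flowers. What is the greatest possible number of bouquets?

11

Euclid: 902 = 3·253 + 143; 253 = 1·143 + 110; 143 = 1·110 + 33; 110 = 3·33 + 11; 33 = 3·11 + 0. Last nonzero remainder: 11.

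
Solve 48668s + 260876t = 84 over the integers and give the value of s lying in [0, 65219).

Reduce mod 260876: 48668s ≡ 84 (mod 260876). With g = gcd(48668, 260876) = 4 dividing 84, divide through: 12167s ≡ 21 (mod 65219).
Since gcd(12167, 65219) = 1, s ≡ 21·(12167)⁻¹ ≡ 40985 (mod 65219). Smallest non-negative: 40985.

40985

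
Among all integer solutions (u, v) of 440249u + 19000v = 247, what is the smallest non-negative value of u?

503

Reduce mod 19000: 440249u ≡ 247 (mod 19000). With g = gcd(440249, 19000) = 19 dividing 247, divide through: 23171u ≡ 13 (mod 1000).
Since gcd(23171, 1000) = 1, u ≡ 13·(23171)⁻¹ ≡ 503 (mod 1000). Smallest non-negative: 503.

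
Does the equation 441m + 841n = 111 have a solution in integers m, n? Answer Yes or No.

By Bézout, 441m + 841n = 111 has integer solutions iff gcd(441, 841) | 111.
Euclid: 841 = 1·441 + 400; 441 = 1·400 + 41; 400 = 9·41 + 31; 41 = 1·31 + 10; 31 = 3·10 + 1; 10 = 10·1 + 0. gcd = 1; 111 mod 1 = 0. Yes.

Yes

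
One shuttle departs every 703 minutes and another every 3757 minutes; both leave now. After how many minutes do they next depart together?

2641171

gcd first: 3757 = 5·703 + 242; 703 = 2·242 + 219; 242 = 1·219 + 23; 219 = 9·23 + 12; 23 = 1·12 + 11; 12 = 1·11 + 1; 11 = 11·1 + 0 → gcd = 1
lcm = 703·3757/gcd = 2641171/1 = 2641171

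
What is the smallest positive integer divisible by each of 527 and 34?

527 = 17 · 31; 34 = 2 · 17
max exponents: 2 · 17 · 31 = 1054

1054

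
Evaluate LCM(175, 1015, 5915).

857675

175 = 5² · 7; 1015 = 5 · 7 · 29; 5915 = 5 · 7 · 13²
lcm takes max exponent of each prime: 5² · 7 · 13² · 29 = 857675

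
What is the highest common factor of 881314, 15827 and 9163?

gcd(881314, 15827): 881314 = 55·15827 + 10829; 15827 = 1·10829 + 4998; 10829 = 2·4998 + 833; 4998 = 6·833 + 0 → 833
gcd(833, 9163): 9163 = 11·833 + 0 → 833

833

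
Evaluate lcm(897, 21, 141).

295113

lcm(897, 21) = 897·21/gcd = 18837/3 = 6279
lcm(6279, 141) = 6279·141/gcd = 885339/3 = 295113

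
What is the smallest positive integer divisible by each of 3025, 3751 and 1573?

3025 = 5² · 11²; 3751 = 11² · 31; 1573 = 11² · 13
lcm takes max exponent of each prime: 5² · 11² · 13 · 31 = 1219075

1219075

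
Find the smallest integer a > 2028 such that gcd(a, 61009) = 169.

2197

Multiples of 169 above 2028: 169·13, 169·14, … . Need the cofactor coprime to 61009/169 = 361.
Checking s = 13, 14, … the first with gcd(s, 361) = 1 is s = 13, giving 2197.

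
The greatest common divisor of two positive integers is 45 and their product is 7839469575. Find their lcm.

For any two positive integers, gcd × lcm equals their product. Hence lcm = 7839469575 / 45 = 174210435.

174210435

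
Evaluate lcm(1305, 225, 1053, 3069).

260327925

1305 = 3² · 5 · 29; 225 = 3² · 5²; 1053 = 3⁴ · 13; 3069 = 3² · 11 · 31
lcm takes max exponent of each prime: 3⁴ · 5² · 11 · 13 · 29 · 31 = 260327925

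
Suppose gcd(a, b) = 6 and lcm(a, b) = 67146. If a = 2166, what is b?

186

a·b = gcd·lcm = 6·67146 = 402876, so b = 402876/2166 = 186.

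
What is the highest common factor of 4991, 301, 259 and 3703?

7

gcd(4991, 301): 4991 = 16·301 + 175; 301 = 1·175 + 126; 175 = 1·126 + 49; 126 = 2·49 + 28; 49 = 1·28 + 21; 28 = 1·21 + 7; 21 = 3·7 + 0 → 7
gcd(7, 259): 259 = 37·7 + 0 → 7
gcd(7, 3703): 3703 = 529·7 + 0 → 7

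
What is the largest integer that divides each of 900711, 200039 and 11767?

900711 = 3² · 7 · 17 · 29²; 200039 = 7 · 17 · 41²; 11767 = 7 · 41²
gcd takes min exponent of each prime: 7 = 7

7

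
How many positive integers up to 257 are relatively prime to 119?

Prime factors of 119: 7, 17. Count integers ≤ 257 divisible by none of them.
By inclusion–exclusion: 257 − ⌊257/7⌋ − ⌊257/17⌋ + ⌊257/119⌋ = 208.

208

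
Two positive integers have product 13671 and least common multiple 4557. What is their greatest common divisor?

3

gcd·lcm = product, so gcd = 13671/4557 = 3.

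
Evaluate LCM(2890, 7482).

10811490

gcd first: 7482 = 2·2890 + 1702; 2890 = 1·1702 + 1188; 1702 = 1·1188 + 514; 1188 = 2·514 + 160; 514 = 3·160 + 34; 160 = 4·34 + 24; 34 = 1·24 + 10; 24 = 2·10 + 4; 10 = 2·4 + 2; 4 = 2·2 + 0 → gcd = 2
lcm = 2890·7482/gcd = 21622980/2 = 10811490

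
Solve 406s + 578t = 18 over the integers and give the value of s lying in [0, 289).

178

Euclid: 578 = 1·406 + 172; 406 = 2·172 + 62; 172 = 2·62 + 48; 62 = 1·48 + 14; 48 = 3·14 + 6; 14 = 2·6 + 2; 6 = 3·2 + 0 → gcd = 2; 18 = 2·9.
Back-substitution yields 406·(84) + 578·(-59) = 2, so one solution is s = 84·9 = 756, t = -59·9 = -531.
Solutions in s differ by 578/2 = 289; the one in [0, 289) is 756 mod 289 = 178.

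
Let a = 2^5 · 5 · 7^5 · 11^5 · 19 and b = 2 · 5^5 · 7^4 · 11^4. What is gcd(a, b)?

351530410

min exponent per shared prime: 2 · 5 · 7^4 · 11^4 = 351530410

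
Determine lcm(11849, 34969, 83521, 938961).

1346215615569

11849 = 17² · 41; 34969 = 11² · 17²; 83521 = 17⁴; 938961 = 3² · 17² · 19²
lcm takes max exponent of each prime: 3² · 11² · 17⁴ · 19² · 41 = 1346215615569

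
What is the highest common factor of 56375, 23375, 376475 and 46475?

56375 = 5³ · 11 · 41; 23375 = 5³ · 11 · 17; 376475 = 5² · 11 · 37²; 46475 = 5² · 11 · 13²
gcd takes min exponent of each prime: 5² · 11 = 275

275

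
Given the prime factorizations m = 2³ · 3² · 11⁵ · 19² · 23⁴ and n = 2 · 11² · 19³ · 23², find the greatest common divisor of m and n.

min exponent per shared prime: 2 · 11² · 19² · 23² = 46214498

46214498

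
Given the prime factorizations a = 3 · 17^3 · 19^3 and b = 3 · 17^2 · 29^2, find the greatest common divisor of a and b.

min exponent per shared prime: 3 · 17^2 = 867

867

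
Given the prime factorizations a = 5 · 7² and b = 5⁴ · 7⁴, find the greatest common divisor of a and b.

245

min exponent per shared prime: 5 · 7² = 245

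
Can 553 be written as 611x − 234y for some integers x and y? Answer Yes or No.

No

By Bézout, 611x − 234y = 553 has integer solutions iff gcd(611, 234) | 553.
Euclid: 611 = 2·234 + 143; 234 = 1·143 + 91; 143 = 1·91 + 52; 91 = 1·52 + 39; 52 = 1·39 + 13; 39 = 3·13 + 0. gcd = 13; 553 mod 13 = 7. No.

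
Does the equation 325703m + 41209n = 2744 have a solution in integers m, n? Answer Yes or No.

Yes

gcd(325703, 41209): 325703 = 7·41209 + 37240; 41209 = 1·37240 + 3969; 37240 = 9·3969 + 1519; 3969 = 2·1519 + 931; 1519 = 1·931 + 588; 931 = 1·588 + 343; 588 = 1·343 + 245; 343 = 1·245 + 98; 245 = 2·98 + 49; 98 = 2·49 + 0 → 49
49 divides 2744, so a solution exists.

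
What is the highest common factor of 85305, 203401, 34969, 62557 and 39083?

121

gcd(85305, 203401): 203401 = 2·85305 + 32791; 85305 = 2·32791 + 19723; 32791 = 1·19723 + 13068; 19723 = 1·13068 + 6655; 13068 = 1·6655 + 6413; 6655 = 1·6413 + 242; 6413 = 26·242 + 121; 242 = 2·121 + 0 → 121
gcd(121, 34969): 34969 = 289·121 + 0 → 121
gcd(121, 62557): 62557 = 517·121 + 0 → 121
gcd(121, 39083): 39083 = 323·121 + 0 → 121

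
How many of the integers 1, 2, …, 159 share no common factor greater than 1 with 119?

129

Prime factors of 119: 7, 17. Count integers ≤ 159 divisible by none of them.
By inclusion–exclusion: 159 − ⌊159/7⌋ − ⌊159/17⌋ + ⌊159/119⌋ = 129.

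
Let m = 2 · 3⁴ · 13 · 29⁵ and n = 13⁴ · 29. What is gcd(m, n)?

377

min exponent per shared prime: 13 · 29 = 377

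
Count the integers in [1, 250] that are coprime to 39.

Prime factors of 39: 3, 13. Count integers ≤ 250 divisible by none of them.
By inclusion–exclusion: 250 − ⌊250/3⌋ − ⌊250/13⌋ + ⌊250/39⌋ = 154.

154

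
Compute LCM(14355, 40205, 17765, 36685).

14355 = 3² · 5 · 11 · 29; 40205 = 5 · 11 · 17 · 43; 17765 = 5 · 11 · 17 · 19; 36685 = 5 · 11 · 23 · 29
lcm takes max exponent of each prime: 3² · 5 · 11 · 17 · 19 · 23 · 29 · 43 = 4585661685

4585661685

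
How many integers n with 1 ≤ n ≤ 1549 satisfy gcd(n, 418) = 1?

668

418 = 2·11·19. Inclusion–exclusion on these primes:
1549 − ⌊1549/2⌋ − ⌊1549/11⌋ − ⌊1549/19⌋ + ⌊1549/22⌋ + ⌊1549/38⌋ + ⌊1549/209⌋ − ⌊1549/418⌋ = 668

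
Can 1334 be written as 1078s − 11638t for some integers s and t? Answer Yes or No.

gcd(1078, 11638): 11638 = 10·1078 + 858; 1078 = 1·858 + 220; 858 = 3·220 + 198; 220 = 1·198 + 22; 198 = 9·22 + 0 → 22
22 does not divide 1334, so a solution does not exist.

No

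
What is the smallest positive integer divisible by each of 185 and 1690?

62530

185 = 5 · 37; 1690 = 2 · 5 · 13²
max exponents: 2 · 5 · 13² · 37 = 62530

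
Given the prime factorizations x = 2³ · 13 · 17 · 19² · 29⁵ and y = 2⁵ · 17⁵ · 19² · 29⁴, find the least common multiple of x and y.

4373560402987431968

max exponent per prime: 2⁵ · 13 · 17⁵ · 19² · 29⁵ = 4373560402987431968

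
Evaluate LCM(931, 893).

43757

gcd first: 931 = 1·893 + 38; 893 = 23·38 + 19; 38 = 2·19 + 0 → gcd = 19
lcm = 931·893/gcd = 831383/19 = 43757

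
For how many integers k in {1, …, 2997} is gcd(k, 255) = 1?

1504

255 = 3·5·17. Inclusion–exclusion on these primes:
2997 − ⌊2997/3⌋ − ⌊2997/5⌋ − ⌊2997/17⌋ + ⌊2997/15⌋ + ⌊2997/51⌋ + ⌊2997/85⌋ − ⌊2997/255⌋ = 1504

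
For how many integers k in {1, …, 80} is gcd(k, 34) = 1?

Prime factors of 34: 2, 17. Count integers ≤ 80 divisible by none of them.
By inclusion–exclusion: 80 − ⌊80/2⌋ − ⌊80/17⌋ + ⌊80/34⌋ = 38.

38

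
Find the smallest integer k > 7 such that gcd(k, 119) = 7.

14

Multiples of 7 above 7: 7·2, 7·3, … . Need the cofactor coprime to 119/7 = 17.
Checking s = 2, 3, … the first with gcd(s, 17) = 1 is s = 2, giving 14.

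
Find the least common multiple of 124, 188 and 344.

124 = 2² · 31; 188 = 2² · 47; 344 = 2³ · 43
lcm takes max exponent of each prime: 2³ · 31 · 43 · 47 = 501208

501208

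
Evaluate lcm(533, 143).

5863

533 = 13 · 41; 143 = 11 · 13
max exponents: 11 · 13 · 41 = 5863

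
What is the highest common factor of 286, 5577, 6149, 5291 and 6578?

gcd(286, 5577): 5577 = 19·286 + 143; 286 = 2·143 + 0 → 143
gcd(143, 6149): 6149 = 43·143 + 0 → 143
gcd(143, 5291): 5291 = 37·143 + 0 → 143
gcd(143, 6578): 6578 = 46·143 + 0 → 143

143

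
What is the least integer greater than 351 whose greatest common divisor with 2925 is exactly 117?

468

gcd(t, 2925) = 117 forces 117 | t; write t = 117s. Then gcd(117s, 117·25) = 117·gcd(s, 25), so need gcd(s, 25) = 1.
117s > 351 gives s ≥ 4. The least s ≥ 4 coprime to 25 is 4, so t = 117·4 = 468.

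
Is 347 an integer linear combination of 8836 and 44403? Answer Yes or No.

gcd(8836, 44403): 44403 = 5·8836 + 223; 8836 = 39·223 + 139; 223 = 1·139 + 84; 139 = 1·84 + 55; 84 = 1·55 + 29; 55 = 1·29 + 26; 29 = 1·26 + 3; 26 = 8·3 + 2; 3 = 1·2 + 1; 2 = 2·1 + 0 → 1
1 divides 347, so a solution exists.

Yes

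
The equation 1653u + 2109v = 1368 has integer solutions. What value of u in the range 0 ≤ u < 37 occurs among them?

Reduce mod 2109: 1653u ≡ 1368 (mod 2109). With g = gcd(1653, 2109) = 57 dividing 1368, divide through: 29u ≡ 24 (mod 37).
Since gcd(29, 37) = 1, u ≡ 24·(29)⁻¹ ≡ 34 (mod 37). Smallest non-negative: 34.

34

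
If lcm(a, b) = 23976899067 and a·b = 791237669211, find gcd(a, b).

gcd·lcm = product, so gcd = 791237669211/23976899067 = 33.

33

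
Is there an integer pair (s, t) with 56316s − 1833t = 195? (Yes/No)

Yes

By Bézout, 56316s − 1833t = 195 has integer solutions iff gcd(56316, 1833) | 195.
Euclid: 56316 = 30·1833 + 1326; 1833 = 1·1326 + 507; 1326 = 2·507 + 312; 507 = 1·312 + 195; 312 = 1·195 + 117; 195 = 1·117 + 78; 117 = 1·78 + 39; 78 = 2·39 + 0. gcd = 39; 195 mod 39 = 0. Yes.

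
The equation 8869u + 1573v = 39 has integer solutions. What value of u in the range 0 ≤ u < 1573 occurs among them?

Euclid: 8869 = 5·1573 + 1004; 1573 = 1·1004 + 569; 1004 = 1·569 + 435; 569 = 1·435 + 134; 435 = 3·134 + 33; 134 = 4·33 + 2; 33 = 16·2 + 1; 2 = 2·1 + 0 → gcd = 1; 39 = 1·39.
Back-substitution yields 8869·(763) + 1573·(-4302) = 1, so one solution is u = 763·39 = 29757, v = -4302·39 = -167778.
Solutions in u differ by 1573/1 = 1573; the one in [0, 1573) is 29757 mod 1573 = 1443.

1443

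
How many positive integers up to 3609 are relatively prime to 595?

Prime factors of 595: 5, 7, 17. Count integers ≤ 3609 divisible by none of them.
By inclusion–exclusion: 3609 − ⌊3609/5⌋ − ⌊3609/7⌋ − ⌊3609/17⌋ + ⌊3609/35⌋ + ⌊3609/85⌋ + ⌊3609/119⌋ − ⌊3609/595⌋ = 2330.

2330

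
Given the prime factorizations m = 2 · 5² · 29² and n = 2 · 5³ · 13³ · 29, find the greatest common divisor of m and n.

min exponent per shared prime: 2 · 5² · 29 = 1450

1450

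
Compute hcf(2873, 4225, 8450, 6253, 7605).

169

gcd(2873, 4225): 4225 = 1·2873 + 1352; 2873 = 2·1352 + 169; 1352 = 8·169 + 0 → 169
gcd(169, 8450): 8450 = 50·169 + 0 → 169
gcd(169, 6253): 6253 = 37·169 + 0 → 169
gcd(169, 7605): 7605 = 45·169 + 0 → 169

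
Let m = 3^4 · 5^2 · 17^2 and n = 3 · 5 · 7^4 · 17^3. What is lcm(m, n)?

max exponent per prime: 3^4 · 5^2 · 7^4 · 17^3 = 23887128825

23887128825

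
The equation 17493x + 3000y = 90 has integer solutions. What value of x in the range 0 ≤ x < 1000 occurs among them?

Reduce mod 3000: 17493x ≡ 90 (mod 3000). With g = gcd(17493, 3000) = 3 dividing 90, divide through: 5831x ≡ 30 (mod 1000).
Since gcd(5831, 1000) = 1, x ≡ 30·(5831)⁻¹ ≡ 130 (mod 1000). Smallest non-negative: 130.

130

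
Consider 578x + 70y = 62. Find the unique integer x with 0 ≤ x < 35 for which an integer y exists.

gcd(578, 70) = 2 (Euclid: 578 = 8·70 + 18; 70 = 3·18 + 16; 18 = 1·16 + 2; 16 = 8·2 + 0), and 2 | 62.
Extended Euclid: 578·(4) + 70·(-33) = 2. Scale by 31: x₀ = 124.
General solution x = x₀ + 35t; reducing mod 35 gives x = 19 (and y = -156).

19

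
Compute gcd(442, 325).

13

442 = 2 · 13 · 17
325 = 5² · 13
Common: 13 = 13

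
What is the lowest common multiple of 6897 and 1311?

gcd first: 6897 = 5·1311 + 342; 1311 = 3·342 + 285; 342 = 1·285 + 57; 285 = 5·57 + 0 → gcd = 57
lcm = 6897·1311/gcd = 9041967/57 = 158631

158631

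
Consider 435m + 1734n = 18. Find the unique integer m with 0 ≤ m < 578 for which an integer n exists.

12

gcd(435, 1734) = 3 (Euclid: 1734 = 3·435 + 429; 435 = 1·429 + 6; 429 = 71·6 + 3; 6 = 2·3 + 0), and 3 | 18.
Extended Euclid: 435·(-287) + 1734·(72) = 3. Scale by 6: m₀ = -1722.
General solution m = m₀ + 578t; reducing mod 578 gives m = 12 (and n = -3).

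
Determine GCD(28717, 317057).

28717 = 13 · 47²
317057 = 13 · 29³
Common: 13 = 13

13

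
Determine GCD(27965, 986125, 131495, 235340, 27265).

35

27965 = 5 · 7 · 17 · 47; 986125 = 5³ · 7³ · 23; 131495 = 5 · 7 · 13 · 17²; 235340 = 2² · 5 · 7 · 41²; 27265 = 5 · 7 · 19 · 41
gcd takes min exponent of each prime: 5 · 7 = 35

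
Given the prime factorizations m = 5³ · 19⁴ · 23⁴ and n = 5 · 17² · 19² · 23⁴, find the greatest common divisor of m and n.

505113005

min exponent per shared prime: 5 · 19² · 23⁴ = 505113005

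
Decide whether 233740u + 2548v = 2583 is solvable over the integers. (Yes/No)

gcd(233740, 2548): 233740 = 91·2548 + 1872; 2548 = 1·1872 + 676; 1872 = 2·676 + 520; 676 = 1·520 + 156; 520 = 3·156 + 52; 156 = 3·52 + 0 → 52
52 does not divide 2583, so a solution does not exist.

No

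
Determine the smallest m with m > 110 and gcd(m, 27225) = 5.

115

gcd(m, 27225) = 5 forces 5 | m; write m = 5s. Then gcd(5s, 5·5445) = 5·gcd(s, 5445), so need gcd(s, 5445) = 1.
5s > 110 gives s ≥ 23. The least s ≥ 23 coprime to 5445 is 23, so m = 5·23 = 115.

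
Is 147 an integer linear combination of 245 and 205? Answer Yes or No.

gcd(245, 205): 245 = 1·205 + 40; 205 = 5·40 + 5; 40 = 8·5 + 0 → 5
5 does not divide 147, so a solution does not exist.

No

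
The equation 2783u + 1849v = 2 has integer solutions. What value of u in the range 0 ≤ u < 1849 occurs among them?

1168

Euclid: 2783 = 1·1849 + 934; 1849 = 1·934 + 915; 934 = 1·915 + 19; 915 = 48·19 + 3; 19 = 6·3 + 1; 3 = 3·1 + 0 → gcd = 1; 2 = 1·2.
Back-substitution yields 2783·(584) + 1849·(-879) = 1, so one solution is u = 584·2 = 1168, v = -879·2 = -1758.
Solutions in u differ by 1849/1 = 1849; the one in [0, 1849) is 1168 mod 1849 = 1168.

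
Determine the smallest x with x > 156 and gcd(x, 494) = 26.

182

494 = 26·19. Any x with gcd(x, 494) = 26 is a multiple of 26, say 26s, with s coprime to 19.
Need s > 156/26, so s ≥ 7. First s ≥ 7 with gcd(s, 19) = 1 is s = 7. Thus x = 26·7 = 182.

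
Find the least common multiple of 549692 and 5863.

22537372

549692 = 2² · 11 · 13 · 31²; 5863 = 11 · 13 · 41
max exponents: 2² · 11 · 13 · 31² · 41 = 22537372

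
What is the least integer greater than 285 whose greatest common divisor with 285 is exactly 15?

300

285 = 15·19. Any a with gcd(a, 285) = 15 is a multiple of 15, say 15s, with s coprime to 19.
Need s > 285/15, so s ≥ 20. First s ≥ 20 with gcd(s, 19) = 1 is s = 20. Thus a = 15·20 = 300.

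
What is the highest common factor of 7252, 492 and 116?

4

gcd(7252, 492): 7252 = 14·492 + 364; 492 = 1·364 + 128; 364 = 2·128 + 108; 128 = 1·108 + 20; 108 = 5·20 + 8; 20 = 2·8 + 4; 8 = 2·4 + 0 → 4
gcd(4, 116): 116 = 29·4 + 0 → 4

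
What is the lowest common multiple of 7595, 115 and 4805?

5415235

7595 = 5 · 7² · 31; 115 = 5 · 23; 4805 = 5 · 31²
lcm takes max exponent of each prime: 5 · 7² · 23 · 31² = 5415235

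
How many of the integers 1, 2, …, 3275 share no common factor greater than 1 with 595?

2114

Prime factors of 595: 5, 7, 17. Count integers ≤ 3275 divisible by none of them.
By inclusion–exclusion: 3275 − ⌊3275/5⌋ − ⌊3275/7⌋ − ⌊3275/17⌋ + ⌊3275/35⌋ + ⌊3275/85⌋ + ⌊3275/119⌋ − ⌊3275/595⌋ = 2114.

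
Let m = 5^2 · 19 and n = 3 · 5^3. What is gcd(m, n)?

min exponent per shared prime: 5^2 = 25

25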